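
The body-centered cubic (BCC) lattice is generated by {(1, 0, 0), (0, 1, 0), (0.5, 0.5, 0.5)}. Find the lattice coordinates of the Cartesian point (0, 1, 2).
-2b₁ - b₂ + 4b₃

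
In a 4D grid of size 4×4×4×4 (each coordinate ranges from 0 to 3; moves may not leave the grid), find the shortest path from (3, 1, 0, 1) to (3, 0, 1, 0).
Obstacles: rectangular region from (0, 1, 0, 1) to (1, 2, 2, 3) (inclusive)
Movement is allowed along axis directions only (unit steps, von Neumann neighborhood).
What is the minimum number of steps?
3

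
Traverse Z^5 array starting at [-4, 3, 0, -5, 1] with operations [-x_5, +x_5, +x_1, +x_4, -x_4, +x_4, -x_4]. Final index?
(-3, 3, 0, -5, 1)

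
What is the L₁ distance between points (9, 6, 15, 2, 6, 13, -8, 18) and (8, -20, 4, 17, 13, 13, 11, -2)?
99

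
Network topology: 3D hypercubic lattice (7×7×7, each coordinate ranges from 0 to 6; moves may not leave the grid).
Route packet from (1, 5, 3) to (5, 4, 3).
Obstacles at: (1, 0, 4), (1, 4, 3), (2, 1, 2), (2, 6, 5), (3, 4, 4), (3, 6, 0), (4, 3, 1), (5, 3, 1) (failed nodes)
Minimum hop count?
5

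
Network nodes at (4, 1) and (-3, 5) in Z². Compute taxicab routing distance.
11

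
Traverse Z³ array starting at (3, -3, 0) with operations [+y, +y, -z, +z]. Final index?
(3, -1, 0)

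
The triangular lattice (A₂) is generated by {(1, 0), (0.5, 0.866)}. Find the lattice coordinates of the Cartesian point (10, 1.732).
9b₁ + 2b₂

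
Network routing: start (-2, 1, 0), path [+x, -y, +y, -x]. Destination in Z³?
(-2, 1, 0)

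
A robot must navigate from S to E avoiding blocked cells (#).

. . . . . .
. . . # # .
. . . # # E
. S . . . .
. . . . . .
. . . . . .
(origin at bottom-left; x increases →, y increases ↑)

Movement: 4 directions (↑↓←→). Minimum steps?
5
(one shortest path: (1, 2) → (2, 2) → (3, 2) → (4, 2) → (5, 2) → (5, 3))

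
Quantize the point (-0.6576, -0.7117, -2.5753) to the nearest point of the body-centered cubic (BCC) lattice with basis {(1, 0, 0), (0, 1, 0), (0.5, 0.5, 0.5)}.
(-0.5, -0.5, -2.5)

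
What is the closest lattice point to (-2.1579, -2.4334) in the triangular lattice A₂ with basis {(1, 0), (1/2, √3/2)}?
(-2.5, -2.598)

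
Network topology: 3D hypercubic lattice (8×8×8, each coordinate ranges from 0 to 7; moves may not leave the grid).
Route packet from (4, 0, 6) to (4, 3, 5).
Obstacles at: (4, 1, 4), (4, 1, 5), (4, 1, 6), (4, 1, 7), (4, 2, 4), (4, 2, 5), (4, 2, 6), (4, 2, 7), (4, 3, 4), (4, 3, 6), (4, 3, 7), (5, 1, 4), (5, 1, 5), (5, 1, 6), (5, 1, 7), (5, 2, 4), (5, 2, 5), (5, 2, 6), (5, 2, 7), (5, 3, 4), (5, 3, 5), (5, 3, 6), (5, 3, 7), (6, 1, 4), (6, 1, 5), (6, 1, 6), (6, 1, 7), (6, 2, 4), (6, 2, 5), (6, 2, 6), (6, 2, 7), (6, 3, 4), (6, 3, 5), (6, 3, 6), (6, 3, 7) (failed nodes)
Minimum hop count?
6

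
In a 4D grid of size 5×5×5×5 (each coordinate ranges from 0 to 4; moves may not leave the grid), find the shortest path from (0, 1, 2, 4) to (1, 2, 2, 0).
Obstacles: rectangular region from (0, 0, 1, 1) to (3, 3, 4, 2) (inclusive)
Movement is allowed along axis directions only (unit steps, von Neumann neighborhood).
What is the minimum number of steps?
10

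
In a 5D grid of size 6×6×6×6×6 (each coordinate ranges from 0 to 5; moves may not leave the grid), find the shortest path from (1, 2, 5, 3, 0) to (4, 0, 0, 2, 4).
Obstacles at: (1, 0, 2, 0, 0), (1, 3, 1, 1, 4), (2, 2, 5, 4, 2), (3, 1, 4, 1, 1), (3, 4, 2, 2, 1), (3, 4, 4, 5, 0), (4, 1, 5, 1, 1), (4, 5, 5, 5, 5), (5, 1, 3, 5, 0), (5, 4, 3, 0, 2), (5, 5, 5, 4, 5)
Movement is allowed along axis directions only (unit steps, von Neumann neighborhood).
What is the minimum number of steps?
15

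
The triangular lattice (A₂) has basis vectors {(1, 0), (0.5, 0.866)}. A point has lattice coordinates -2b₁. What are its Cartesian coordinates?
(-2, 0)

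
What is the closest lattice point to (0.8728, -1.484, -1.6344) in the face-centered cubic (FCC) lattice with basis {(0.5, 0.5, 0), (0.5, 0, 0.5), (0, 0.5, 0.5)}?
(1, -1.5, -1.5)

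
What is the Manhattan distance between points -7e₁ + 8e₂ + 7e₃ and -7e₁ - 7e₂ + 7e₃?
15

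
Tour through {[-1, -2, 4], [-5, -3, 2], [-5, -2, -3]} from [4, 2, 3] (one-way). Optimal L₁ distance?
23
(one optimal route: (4, 2, 3) → (-1, -2, 4) → (-5, -3, 2) → (-5, -2, -3))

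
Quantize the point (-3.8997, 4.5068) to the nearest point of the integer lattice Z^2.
(-4, 5)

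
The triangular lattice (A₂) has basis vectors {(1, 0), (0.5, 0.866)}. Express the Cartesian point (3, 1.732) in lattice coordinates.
2b₁ + 2b₂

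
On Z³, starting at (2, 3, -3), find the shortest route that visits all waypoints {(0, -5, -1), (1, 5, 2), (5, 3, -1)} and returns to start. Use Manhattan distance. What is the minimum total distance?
40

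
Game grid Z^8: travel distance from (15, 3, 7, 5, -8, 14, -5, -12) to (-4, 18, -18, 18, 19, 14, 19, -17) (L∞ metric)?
27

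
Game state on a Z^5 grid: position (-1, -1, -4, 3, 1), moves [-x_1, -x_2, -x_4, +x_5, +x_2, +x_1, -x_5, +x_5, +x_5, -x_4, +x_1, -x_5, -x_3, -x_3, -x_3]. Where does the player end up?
(0, -1, -7, 1, 2)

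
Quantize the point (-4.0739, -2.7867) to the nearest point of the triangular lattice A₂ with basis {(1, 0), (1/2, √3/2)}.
(-4.5, -2.598)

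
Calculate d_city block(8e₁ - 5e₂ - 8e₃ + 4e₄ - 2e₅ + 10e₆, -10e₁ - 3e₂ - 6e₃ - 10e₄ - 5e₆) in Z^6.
53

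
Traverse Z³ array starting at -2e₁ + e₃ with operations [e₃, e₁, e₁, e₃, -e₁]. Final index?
(-1, 0, 3)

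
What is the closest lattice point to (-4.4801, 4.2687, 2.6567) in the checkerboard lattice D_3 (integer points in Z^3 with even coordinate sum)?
(-5, 4, 3)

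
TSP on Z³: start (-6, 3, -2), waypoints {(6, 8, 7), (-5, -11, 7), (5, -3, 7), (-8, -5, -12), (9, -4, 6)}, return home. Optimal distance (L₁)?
114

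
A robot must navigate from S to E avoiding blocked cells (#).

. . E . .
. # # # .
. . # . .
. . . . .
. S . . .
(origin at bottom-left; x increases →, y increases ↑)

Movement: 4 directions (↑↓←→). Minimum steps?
7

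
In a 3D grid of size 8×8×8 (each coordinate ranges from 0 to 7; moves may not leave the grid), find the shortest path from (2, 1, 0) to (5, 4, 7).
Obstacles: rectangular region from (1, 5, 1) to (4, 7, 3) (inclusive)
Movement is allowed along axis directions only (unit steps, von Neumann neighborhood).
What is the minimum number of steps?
13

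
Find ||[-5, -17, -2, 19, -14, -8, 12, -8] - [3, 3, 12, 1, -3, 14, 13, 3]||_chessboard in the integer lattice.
22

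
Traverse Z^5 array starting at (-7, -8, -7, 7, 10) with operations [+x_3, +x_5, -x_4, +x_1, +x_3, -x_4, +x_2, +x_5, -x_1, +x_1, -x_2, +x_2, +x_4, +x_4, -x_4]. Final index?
(-6, -7, -5, 6, 12)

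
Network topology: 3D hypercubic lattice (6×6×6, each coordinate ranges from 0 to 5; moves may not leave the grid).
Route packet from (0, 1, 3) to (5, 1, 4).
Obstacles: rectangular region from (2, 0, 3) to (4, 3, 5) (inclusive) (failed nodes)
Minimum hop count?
8
(one shortest path: (0, 1, 3) → (1, 1, 3) → (1, 1, 2) → (2, 1, 2) → (3, 1, 2) → (4, 1, 2) → (5, 1, 2) → (5, 1, 3) → (5, 1, 4))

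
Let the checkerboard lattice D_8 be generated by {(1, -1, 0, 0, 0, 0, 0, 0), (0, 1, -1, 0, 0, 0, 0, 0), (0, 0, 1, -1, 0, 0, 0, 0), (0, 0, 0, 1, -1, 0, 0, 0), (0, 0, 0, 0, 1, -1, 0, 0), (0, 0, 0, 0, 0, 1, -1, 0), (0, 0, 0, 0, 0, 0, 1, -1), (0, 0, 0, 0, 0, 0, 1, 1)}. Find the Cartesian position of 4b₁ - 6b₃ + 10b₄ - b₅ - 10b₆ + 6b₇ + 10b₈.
(4, -4, -6, 16, -11, -9, 26, 4)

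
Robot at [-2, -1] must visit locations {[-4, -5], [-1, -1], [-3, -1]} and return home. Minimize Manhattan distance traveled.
14
(one optimal route: (-2, -1) → (-4, -5) → (-3, -1) → (-1, -1) → (-2, -1))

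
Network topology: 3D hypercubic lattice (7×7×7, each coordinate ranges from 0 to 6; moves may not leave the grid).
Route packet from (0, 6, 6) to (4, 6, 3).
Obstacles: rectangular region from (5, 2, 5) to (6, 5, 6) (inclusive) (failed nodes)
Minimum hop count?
7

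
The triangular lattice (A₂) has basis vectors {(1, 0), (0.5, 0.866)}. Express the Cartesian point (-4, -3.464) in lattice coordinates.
-2b₁ - 4b₂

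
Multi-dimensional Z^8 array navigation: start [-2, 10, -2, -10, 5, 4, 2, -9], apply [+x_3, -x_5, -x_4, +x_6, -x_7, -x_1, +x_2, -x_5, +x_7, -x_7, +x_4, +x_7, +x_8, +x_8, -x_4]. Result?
(-3, 11, -1, -11, 3, 5, 2, -7)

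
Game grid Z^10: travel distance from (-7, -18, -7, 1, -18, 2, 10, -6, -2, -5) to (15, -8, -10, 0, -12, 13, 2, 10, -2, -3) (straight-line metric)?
32.7872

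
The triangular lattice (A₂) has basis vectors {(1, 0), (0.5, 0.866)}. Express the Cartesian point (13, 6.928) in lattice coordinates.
9b₁ + 8b₂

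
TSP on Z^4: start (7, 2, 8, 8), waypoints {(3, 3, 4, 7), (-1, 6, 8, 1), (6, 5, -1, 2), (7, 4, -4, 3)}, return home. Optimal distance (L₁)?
70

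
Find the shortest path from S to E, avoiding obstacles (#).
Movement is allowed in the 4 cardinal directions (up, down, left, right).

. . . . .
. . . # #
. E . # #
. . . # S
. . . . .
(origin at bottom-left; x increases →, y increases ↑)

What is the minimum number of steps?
6
(one shortest path: (4, 1) → (4, 0) → (3, 0) → (2, 0) → (1, 0) → (1, 1) → (1, 2))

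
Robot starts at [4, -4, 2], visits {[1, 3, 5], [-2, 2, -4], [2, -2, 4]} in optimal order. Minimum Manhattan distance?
26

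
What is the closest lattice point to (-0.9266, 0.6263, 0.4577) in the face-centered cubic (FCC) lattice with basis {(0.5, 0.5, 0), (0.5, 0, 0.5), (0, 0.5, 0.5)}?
(-1, 0.5, 0.5)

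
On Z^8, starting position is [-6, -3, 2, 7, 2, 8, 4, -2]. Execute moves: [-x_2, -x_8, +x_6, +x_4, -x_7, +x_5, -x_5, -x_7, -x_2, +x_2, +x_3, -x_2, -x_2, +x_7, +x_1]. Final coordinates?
(-5, -6, 3, 8, 2, 9, 3, -3)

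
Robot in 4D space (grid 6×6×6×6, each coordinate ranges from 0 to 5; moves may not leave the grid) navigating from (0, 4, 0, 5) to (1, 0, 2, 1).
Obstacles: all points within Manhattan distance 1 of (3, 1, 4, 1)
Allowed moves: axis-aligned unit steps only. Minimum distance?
11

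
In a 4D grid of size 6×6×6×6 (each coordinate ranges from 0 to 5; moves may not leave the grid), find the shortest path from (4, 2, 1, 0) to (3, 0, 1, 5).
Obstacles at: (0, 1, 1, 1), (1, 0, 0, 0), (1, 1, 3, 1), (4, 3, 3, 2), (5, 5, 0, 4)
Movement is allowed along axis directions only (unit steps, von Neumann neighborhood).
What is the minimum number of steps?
8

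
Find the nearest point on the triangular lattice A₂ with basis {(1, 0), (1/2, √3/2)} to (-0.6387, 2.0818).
(-1, 1.732)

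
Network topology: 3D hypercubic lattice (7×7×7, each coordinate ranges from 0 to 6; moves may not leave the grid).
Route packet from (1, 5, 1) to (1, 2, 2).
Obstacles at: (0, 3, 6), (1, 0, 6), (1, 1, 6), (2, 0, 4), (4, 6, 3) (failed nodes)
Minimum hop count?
4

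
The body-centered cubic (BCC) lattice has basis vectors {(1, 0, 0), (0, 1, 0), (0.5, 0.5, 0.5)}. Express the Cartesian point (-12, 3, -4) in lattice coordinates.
-8b₁ + 7b₂ - 8b₃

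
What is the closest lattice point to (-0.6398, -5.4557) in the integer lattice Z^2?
(-1, -5)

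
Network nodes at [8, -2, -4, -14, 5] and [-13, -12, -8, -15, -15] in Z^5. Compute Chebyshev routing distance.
21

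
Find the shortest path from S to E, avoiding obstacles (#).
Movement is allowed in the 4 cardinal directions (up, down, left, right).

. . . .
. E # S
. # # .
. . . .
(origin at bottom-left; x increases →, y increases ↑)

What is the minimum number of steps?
4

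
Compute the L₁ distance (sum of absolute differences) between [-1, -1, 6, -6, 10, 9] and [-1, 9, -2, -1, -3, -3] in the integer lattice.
48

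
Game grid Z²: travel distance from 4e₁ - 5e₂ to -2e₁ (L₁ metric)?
11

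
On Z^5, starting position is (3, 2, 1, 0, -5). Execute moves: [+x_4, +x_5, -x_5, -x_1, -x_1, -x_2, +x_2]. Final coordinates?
(1, 2, 1, 1, -5)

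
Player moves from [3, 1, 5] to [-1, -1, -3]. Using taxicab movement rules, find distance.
14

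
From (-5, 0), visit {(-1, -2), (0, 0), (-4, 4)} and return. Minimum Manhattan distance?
22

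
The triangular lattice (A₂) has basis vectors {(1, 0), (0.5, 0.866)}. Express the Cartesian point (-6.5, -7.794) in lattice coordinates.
-2b₁ - 9b₂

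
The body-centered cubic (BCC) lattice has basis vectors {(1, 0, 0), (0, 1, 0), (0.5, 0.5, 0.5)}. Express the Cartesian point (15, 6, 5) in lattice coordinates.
10b₁ + b₂ + 10b₃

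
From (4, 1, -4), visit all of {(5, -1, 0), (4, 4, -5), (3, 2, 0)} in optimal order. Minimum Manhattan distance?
17
(one optimal route: (4, 1, -4) → (4, 4, -5) → (3, 2, 0) → (5, -1, 0))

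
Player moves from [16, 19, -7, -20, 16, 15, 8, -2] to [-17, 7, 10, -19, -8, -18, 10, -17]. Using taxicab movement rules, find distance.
137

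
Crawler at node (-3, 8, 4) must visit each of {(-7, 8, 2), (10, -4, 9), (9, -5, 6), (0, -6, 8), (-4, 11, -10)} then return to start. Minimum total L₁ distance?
108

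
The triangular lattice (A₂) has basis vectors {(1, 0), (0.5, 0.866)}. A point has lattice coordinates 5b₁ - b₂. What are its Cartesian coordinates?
(4.5, -0.866)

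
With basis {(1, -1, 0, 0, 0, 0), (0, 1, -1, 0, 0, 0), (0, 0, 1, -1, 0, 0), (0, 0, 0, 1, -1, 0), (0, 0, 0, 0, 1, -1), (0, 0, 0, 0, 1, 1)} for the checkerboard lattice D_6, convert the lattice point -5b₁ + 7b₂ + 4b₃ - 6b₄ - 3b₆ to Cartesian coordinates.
(-5, 12, -3, -10, 3, -3)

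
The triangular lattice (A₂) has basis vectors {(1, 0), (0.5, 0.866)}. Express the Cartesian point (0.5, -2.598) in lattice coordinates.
2b₁ - 3b₂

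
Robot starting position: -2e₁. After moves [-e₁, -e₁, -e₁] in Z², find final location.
(-5, 0)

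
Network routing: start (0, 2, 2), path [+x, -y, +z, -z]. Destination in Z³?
(1, 1, 2)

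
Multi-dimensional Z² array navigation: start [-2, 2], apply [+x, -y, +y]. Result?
(-1, 2)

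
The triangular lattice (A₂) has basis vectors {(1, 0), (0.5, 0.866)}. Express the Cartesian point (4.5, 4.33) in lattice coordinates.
2b₁ + 5b₂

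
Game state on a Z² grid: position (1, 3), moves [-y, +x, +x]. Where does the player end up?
(3, 2)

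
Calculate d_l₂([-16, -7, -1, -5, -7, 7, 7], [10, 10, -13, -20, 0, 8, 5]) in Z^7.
37.2559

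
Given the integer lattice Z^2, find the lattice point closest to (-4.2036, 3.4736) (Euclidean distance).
(-4, 3)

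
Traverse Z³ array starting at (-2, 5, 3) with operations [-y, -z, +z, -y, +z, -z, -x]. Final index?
(-3, 3, 3)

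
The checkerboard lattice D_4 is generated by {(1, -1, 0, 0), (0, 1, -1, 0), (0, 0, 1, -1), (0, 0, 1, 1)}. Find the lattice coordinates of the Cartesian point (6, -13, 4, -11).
6b₁ - 7b₂ + 4b₃ - 7b₄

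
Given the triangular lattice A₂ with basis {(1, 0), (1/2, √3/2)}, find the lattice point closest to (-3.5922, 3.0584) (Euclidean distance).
(-3.5, 2.598)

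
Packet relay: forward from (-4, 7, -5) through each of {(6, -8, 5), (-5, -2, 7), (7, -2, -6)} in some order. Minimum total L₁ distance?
58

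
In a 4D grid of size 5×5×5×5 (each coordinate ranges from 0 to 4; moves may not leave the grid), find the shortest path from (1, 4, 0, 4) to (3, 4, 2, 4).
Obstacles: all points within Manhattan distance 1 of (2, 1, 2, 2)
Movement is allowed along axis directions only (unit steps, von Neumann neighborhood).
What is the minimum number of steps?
4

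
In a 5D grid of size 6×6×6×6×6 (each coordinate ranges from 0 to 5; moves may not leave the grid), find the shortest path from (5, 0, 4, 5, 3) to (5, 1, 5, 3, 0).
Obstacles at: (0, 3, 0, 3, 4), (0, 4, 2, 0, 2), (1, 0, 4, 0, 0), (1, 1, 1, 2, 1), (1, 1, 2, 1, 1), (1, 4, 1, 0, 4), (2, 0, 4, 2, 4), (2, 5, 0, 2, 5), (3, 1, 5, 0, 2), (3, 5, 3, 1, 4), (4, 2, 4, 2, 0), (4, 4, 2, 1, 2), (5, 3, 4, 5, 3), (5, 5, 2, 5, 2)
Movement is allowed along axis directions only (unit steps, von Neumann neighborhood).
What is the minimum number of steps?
7
(one shortest path: (5, 0, 4, 5, 3) → (5, 1, 4, 5, 3) → (5, 1, 5, 5, 3) → (5, 1, 5, 4, 3) → (5, 1, 5, 3, 3) → (5, 1, 5, 3, 2) → (5, 1, 5, 3, 1) → (5, 1, 5, 3, 0))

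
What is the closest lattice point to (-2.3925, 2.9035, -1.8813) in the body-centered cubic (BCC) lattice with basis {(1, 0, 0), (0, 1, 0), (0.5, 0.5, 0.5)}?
(-2, 3, -2)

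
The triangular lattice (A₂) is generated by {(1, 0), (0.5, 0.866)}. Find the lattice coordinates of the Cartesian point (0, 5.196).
-3b₁ + 6b₂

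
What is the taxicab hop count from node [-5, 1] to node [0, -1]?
7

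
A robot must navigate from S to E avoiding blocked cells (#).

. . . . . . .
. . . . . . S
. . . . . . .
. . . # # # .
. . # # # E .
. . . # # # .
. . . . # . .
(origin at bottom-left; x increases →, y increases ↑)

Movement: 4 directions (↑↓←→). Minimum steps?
4
(one shortest path: (6, 5) → (6, 4) → (6, 3) → (6, 2) → (5, 2))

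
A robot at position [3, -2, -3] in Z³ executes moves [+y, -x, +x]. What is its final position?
(3, -1, -3)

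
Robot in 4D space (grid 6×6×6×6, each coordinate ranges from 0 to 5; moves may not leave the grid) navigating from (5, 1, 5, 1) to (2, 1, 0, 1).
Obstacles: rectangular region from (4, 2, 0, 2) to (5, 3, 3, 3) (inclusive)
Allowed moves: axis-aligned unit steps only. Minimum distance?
8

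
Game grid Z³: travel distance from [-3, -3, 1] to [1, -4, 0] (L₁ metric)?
6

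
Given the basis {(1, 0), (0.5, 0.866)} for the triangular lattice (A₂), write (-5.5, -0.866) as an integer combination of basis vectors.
-5b₁ - b₂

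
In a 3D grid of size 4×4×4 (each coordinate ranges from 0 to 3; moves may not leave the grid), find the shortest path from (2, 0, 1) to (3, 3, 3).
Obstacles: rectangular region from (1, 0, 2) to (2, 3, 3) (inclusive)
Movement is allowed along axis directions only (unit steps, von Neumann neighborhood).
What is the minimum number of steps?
6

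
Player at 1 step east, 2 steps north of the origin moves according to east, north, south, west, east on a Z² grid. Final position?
(2, 2)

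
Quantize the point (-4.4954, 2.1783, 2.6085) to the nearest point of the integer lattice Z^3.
(-4, 2, 3)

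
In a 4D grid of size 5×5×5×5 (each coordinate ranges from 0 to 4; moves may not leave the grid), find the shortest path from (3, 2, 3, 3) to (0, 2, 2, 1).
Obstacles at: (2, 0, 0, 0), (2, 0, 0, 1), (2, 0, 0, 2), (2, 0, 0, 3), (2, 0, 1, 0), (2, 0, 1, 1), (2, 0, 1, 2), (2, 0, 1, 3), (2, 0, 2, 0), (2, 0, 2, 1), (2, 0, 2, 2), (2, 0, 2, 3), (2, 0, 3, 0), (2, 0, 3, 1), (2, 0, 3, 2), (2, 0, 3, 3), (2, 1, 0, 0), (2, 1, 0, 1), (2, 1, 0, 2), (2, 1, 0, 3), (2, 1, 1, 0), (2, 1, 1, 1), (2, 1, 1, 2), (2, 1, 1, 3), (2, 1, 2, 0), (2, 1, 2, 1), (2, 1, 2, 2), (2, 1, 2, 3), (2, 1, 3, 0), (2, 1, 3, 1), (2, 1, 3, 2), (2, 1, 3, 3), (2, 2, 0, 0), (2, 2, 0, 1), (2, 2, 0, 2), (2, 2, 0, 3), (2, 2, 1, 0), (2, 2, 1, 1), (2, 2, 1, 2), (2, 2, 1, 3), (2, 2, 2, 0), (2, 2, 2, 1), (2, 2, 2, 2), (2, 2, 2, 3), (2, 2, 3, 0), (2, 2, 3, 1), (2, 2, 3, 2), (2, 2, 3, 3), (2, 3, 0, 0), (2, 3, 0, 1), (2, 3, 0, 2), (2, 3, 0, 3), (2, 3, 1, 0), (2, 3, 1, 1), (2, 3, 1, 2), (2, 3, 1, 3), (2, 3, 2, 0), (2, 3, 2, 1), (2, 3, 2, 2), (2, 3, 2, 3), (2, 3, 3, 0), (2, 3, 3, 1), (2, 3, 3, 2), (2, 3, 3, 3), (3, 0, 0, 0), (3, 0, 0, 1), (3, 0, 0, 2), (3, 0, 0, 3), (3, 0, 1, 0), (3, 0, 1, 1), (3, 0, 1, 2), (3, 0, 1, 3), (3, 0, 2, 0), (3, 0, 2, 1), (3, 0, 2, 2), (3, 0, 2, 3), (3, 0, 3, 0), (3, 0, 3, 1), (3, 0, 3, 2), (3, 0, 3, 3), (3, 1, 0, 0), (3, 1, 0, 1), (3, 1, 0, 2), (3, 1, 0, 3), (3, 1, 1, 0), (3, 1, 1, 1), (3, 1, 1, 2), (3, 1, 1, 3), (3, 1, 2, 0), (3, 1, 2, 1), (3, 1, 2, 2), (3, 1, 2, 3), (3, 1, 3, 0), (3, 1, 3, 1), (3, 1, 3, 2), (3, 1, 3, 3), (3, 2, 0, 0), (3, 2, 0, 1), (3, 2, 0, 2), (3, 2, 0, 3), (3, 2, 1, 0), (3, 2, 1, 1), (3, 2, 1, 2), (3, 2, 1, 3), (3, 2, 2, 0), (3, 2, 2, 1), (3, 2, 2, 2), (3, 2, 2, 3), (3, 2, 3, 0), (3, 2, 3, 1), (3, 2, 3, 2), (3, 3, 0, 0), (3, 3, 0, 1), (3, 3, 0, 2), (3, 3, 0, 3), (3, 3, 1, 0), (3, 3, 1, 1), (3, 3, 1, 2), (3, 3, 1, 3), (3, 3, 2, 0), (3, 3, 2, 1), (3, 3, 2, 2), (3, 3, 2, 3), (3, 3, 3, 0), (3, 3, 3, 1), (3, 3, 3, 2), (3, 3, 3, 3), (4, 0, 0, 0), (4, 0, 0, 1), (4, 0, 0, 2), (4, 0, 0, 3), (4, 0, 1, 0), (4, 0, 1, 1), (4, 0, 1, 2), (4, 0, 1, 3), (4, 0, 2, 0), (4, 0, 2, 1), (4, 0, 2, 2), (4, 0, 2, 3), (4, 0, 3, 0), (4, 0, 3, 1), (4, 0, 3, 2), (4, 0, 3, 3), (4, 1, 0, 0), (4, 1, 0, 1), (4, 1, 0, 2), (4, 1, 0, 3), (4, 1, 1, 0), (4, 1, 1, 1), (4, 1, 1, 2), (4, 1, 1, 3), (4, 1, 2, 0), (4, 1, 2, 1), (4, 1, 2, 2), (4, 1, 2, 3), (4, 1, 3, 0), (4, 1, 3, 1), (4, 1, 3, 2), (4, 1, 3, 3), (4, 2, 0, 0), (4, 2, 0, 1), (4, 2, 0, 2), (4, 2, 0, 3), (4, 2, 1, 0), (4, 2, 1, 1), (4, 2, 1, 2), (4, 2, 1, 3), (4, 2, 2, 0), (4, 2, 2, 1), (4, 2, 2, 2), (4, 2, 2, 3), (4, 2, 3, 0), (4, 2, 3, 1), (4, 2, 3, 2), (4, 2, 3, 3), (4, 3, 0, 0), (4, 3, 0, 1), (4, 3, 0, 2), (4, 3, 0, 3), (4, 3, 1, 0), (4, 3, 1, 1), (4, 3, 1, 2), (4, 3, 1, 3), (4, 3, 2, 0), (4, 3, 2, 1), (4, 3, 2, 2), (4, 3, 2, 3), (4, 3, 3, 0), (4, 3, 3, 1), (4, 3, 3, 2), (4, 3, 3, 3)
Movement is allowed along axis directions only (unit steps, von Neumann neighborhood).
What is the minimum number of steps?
8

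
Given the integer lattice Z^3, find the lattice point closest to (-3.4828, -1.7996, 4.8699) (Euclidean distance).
(-3, -2, 5)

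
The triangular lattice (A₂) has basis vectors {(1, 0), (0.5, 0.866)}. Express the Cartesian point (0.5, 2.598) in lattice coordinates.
-b₁ + 3b₂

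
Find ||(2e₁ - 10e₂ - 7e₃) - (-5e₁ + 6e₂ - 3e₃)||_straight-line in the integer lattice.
17.9165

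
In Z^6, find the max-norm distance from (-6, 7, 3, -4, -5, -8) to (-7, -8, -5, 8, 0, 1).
15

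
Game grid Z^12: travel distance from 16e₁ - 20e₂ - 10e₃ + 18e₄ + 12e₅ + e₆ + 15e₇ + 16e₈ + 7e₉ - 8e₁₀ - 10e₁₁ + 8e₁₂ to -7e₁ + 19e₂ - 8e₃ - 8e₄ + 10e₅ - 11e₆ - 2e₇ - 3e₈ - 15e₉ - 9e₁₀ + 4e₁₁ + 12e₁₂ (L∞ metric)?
39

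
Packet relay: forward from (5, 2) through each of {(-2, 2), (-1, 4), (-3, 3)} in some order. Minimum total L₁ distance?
12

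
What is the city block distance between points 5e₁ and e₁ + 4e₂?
8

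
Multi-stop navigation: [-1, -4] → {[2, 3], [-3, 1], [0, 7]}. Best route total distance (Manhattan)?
20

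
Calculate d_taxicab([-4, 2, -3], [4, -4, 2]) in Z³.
19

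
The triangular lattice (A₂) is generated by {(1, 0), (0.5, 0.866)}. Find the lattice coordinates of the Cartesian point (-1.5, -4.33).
b₁ - 5b₂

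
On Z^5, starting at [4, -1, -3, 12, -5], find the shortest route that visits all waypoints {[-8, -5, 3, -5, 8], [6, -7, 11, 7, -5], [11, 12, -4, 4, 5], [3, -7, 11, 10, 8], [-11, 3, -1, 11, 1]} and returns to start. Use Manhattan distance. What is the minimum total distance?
204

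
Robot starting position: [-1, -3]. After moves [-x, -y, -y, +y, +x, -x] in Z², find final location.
(-2, -4)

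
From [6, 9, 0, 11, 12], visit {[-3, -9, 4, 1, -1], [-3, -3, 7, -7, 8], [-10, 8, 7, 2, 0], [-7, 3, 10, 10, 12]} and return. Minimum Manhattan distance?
164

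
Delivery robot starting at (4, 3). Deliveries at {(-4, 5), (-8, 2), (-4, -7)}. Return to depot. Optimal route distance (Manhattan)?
48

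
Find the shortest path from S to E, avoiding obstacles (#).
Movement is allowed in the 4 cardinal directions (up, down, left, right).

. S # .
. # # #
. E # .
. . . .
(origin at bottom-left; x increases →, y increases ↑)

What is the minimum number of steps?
4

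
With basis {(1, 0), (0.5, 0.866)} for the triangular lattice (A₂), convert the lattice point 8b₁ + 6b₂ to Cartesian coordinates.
(11, 5.196)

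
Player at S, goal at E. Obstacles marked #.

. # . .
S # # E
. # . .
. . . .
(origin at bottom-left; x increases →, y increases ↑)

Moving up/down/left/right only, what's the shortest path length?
7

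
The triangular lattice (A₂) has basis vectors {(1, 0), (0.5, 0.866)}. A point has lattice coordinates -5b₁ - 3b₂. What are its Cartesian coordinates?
(-6.5, -2.598)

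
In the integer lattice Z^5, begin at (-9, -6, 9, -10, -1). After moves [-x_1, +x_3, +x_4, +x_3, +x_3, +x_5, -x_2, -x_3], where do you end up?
(-10, -7, 11, -9, 0)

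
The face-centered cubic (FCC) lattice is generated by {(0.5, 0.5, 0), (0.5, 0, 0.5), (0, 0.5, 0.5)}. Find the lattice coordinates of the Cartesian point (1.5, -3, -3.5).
2b₁ + b₂ - 8b₃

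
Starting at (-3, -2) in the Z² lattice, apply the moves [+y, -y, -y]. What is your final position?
(-3, -3)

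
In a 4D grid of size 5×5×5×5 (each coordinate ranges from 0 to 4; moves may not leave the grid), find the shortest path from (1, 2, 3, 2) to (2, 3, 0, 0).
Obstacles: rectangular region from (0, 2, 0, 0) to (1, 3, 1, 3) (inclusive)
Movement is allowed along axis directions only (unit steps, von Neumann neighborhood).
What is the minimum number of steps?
7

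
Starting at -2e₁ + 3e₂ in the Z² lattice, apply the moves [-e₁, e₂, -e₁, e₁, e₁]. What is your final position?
(-2, 4)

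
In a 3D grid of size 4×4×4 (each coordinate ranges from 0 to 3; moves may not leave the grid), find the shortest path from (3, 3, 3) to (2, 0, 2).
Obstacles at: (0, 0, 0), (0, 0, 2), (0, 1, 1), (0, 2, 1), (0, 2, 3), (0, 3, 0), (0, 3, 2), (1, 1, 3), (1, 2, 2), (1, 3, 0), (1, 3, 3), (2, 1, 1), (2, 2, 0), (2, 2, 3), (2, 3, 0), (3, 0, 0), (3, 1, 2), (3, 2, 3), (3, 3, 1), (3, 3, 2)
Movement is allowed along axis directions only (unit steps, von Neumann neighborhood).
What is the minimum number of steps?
5
(one shortest path: (3, 3, 3) → (2, 3, 3) → (2, 3, 2) → (2, 2, 2) → (2, 1, 2) → (2, 0, 2))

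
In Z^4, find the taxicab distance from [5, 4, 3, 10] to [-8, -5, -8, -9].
52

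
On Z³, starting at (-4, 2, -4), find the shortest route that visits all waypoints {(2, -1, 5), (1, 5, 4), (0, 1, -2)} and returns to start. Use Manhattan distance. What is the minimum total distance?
42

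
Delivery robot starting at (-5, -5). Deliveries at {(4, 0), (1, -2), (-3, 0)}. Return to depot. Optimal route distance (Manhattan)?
28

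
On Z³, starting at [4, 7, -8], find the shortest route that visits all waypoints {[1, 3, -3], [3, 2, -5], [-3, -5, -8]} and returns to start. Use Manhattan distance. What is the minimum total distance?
50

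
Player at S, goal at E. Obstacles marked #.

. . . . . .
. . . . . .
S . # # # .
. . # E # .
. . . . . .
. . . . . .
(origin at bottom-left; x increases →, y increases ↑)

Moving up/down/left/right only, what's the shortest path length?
6
(one shortest path: (0, 3) → (1, 3) → (1, 2) → (1, 1) → (2, 1) → (3, 1) → (3, 2))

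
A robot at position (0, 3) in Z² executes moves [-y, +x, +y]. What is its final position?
(1, 3)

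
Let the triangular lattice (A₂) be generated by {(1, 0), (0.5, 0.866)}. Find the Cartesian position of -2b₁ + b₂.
(-1.5, 0.866)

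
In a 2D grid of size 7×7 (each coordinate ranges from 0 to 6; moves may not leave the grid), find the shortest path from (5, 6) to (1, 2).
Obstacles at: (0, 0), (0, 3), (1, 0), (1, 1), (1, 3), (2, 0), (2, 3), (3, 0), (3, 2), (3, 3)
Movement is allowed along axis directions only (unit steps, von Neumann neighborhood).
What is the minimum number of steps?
10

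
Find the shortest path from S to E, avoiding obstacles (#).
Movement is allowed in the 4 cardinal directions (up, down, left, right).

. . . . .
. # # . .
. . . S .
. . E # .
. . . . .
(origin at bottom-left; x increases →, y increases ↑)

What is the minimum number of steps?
2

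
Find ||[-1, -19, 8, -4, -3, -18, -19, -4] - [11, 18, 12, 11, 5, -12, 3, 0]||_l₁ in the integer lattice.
108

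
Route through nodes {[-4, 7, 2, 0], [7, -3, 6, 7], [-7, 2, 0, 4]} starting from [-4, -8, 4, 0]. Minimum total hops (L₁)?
59
(one optimal route: (-4, -8, 4, 0) → (-4, 7, 2, 0) → (-7, 2, 0, 4) → (7, -3, 6, 7))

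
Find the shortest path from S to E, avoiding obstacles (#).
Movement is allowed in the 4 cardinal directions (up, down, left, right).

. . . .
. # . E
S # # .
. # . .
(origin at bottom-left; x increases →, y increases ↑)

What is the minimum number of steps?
6
(one shortest path: (0, 1) → (0, 2) → (0, 3) → (1, 3) → (2, 3) → (3, 3) → (3, 2))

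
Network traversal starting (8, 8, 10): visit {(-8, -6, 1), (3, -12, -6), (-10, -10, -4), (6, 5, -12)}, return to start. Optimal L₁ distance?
120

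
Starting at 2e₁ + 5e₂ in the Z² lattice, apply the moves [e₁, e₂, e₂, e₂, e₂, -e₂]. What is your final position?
(3, 8)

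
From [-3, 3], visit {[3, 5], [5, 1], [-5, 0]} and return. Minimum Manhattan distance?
30
(one optimal route: (-3, 3) → (3, 5) → (5, 1) → (-5, 0) → (-3, 3))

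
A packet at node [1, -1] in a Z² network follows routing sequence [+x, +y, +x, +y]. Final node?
(3, 1)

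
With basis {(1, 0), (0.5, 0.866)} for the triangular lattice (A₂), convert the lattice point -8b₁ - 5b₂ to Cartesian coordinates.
(-10.5, -4.33)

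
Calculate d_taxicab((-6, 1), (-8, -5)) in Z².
8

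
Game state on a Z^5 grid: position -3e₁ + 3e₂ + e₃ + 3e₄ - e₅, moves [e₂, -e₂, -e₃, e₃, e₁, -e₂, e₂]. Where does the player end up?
(-2, 3, 1, 3, -1)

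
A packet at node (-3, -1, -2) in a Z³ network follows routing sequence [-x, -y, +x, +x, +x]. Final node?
(-1, -2, -2)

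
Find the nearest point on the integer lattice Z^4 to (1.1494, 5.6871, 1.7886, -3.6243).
(1, 6, 2, -4)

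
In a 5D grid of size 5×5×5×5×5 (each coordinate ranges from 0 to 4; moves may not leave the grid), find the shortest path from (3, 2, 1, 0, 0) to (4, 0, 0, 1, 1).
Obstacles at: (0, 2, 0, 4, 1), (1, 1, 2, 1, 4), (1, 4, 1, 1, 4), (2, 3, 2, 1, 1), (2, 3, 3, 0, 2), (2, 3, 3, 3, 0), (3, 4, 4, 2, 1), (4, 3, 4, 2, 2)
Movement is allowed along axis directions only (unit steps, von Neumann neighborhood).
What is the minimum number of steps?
6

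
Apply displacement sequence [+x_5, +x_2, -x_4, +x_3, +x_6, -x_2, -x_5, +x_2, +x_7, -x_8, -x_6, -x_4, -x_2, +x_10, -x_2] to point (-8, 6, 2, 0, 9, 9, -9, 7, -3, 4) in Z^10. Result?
(-8, 5, 3, -2, 9, 9, -8, 6, -3, 5)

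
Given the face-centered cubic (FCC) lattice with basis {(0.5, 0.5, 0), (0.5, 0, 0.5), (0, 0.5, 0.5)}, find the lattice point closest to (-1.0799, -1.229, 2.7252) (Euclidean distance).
(-1, -1.5, 2.5)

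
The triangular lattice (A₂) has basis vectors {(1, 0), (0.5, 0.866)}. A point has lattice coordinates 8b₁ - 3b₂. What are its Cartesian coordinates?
(6.5, -2.598)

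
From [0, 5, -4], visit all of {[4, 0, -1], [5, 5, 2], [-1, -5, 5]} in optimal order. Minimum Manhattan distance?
36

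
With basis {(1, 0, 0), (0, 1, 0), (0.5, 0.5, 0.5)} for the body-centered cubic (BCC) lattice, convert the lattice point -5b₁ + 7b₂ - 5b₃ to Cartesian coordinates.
(-7.5, 4.5, -2.5)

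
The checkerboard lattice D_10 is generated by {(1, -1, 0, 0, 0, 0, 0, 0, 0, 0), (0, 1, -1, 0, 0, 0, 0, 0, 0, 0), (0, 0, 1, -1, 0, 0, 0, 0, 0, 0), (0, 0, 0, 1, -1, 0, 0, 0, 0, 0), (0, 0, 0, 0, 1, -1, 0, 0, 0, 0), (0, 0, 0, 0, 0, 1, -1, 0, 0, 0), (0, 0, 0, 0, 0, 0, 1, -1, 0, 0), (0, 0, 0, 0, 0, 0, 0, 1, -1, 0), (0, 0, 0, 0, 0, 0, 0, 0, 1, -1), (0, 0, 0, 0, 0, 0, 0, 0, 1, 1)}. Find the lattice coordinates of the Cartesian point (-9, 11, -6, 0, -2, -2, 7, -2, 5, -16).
-9b₁ + 2b₂ - 4b₃ - 4b₄ - 6b₅ - 8b₆ - b₇ - 3b₈ + 9b₉ - 7b₁₀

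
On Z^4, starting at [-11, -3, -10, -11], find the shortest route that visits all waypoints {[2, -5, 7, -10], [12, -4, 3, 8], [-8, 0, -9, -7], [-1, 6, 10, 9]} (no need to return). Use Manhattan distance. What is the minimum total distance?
109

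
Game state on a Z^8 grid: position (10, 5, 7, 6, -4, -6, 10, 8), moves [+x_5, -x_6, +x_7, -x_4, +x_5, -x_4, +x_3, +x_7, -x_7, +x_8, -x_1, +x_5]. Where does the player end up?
(9, 5, 8, 4, -1, -7, 11, 9)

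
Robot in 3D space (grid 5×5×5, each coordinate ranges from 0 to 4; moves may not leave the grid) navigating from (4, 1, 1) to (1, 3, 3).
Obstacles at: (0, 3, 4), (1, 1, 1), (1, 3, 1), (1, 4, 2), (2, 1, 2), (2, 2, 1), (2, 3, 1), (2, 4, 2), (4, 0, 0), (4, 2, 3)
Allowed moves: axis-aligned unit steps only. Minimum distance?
7
(one shortest path: (4, 1, 1) → (3, 1, 1) → (3, 2, 1) → (3, 3, 1) → (3, 3, 2) → (2, 3, 2) → (1, 3, 2) → (1, 3, 3))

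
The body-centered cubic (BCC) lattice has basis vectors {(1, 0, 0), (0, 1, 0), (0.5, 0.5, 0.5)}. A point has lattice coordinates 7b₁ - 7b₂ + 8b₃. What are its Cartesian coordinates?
(11, -3, 4)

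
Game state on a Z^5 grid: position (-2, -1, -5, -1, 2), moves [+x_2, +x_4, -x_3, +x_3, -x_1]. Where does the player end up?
(-3, 0, -5, 0, 2)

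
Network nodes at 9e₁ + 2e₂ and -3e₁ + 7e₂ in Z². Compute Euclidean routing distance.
13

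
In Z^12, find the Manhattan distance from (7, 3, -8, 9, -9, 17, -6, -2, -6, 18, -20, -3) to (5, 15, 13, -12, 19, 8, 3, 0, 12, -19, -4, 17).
195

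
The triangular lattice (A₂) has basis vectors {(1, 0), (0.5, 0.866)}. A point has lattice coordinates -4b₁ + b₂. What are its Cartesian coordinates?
(-3.5, 0.866)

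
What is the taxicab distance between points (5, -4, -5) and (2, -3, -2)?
7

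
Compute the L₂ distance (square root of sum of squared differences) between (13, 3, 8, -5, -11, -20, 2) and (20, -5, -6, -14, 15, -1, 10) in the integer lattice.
38.6135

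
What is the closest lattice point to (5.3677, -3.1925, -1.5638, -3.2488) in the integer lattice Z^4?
(5, -3, -2, -3)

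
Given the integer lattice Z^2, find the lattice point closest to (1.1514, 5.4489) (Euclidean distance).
(1, 5)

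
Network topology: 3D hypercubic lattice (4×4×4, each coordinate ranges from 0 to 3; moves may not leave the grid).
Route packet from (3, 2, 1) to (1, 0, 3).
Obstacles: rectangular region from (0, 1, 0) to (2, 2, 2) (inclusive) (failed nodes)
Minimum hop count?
6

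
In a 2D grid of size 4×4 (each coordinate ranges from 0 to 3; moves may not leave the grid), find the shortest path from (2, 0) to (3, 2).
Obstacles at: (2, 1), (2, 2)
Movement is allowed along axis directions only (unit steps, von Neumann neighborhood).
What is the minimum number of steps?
3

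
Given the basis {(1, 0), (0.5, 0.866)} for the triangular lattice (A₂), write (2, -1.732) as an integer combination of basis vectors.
3b₁ - 2b₂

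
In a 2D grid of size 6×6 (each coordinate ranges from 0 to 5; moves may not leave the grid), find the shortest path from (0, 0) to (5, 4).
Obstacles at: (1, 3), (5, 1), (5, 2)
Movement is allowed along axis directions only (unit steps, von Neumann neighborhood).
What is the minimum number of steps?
9
(one shortest path: (0, 0) → (1, 0) → (2, 0) → (3, 0) → (4, 0) → (4, 1) → (4, 2) → (4, 3) → (5, 3) → (5, 4))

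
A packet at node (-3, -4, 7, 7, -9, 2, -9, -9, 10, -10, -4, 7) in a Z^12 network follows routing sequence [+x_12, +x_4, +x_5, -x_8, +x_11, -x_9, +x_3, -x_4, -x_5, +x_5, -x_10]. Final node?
(-3, -4, 8, 7, -8, 2, -9, -10, 9, -11, -3, 8)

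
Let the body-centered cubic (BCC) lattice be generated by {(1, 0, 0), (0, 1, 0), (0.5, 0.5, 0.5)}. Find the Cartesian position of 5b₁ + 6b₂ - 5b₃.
(2.5, 3.5, -2.5)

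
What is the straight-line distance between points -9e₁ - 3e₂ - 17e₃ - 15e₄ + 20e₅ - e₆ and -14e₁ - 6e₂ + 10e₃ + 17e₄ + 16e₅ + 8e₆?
43.4051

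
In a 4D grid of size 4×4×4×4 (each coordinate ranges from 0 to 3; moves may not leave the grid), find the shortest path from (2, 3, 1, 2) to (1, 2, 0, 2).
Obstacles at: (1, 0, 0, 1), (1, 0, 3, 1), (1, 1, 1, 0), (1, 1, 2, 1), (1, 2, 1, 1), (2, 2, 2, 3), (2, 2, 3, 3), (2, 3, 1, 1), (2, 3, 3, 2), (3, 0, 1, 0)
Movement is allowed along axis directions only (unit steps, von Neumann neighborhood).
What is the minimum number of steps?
3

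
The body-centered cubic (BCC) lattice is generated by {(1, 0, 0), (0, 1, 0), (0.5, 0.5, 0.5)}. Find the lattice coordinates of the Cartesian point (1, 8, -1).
2b₁ + 9b₂ - 2b₃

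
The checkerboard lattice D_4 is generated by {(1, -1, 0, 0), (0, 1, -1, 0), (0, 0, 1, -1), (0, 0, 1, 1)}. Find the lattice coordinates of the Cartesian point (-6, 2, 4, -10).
-6b₁ - 4b₂ + 5b₃ - 5b₄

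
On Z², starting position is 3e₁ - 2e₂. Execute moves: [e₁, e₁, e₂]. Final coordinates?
(5, -1)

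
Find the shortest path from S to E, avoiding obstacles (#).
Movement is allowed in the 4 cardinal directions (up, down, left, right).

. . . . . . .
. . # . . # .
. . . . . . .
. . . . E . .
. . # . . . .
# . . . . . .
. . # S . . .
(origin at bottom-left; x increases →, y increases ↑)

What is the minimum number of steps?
4
(one shortest path: (3, 0) → (4, 0) → (4, 1) → (4, 2) → (4, 3))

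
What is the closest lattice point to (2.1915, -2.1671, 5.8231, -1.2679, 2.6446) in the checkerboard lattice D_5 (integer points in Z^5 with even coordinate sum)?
(2, -2, 6, -1, 3)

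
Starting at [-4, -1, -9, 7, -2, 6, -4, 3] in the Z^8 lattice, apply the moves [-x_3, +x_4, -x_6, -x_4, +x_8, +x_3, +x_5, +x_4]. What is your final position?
(-4, -1, -9, 8, -1, 5, -4, 4)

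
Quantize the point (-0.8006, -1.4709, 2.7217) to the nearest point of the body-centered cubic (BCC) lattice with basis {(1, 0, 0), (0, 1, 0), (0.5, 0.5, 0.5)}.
(-0.5, -1.5, 2.5)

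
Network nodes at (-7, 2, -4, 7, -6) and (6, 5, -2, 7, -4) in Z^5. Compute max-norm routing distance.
13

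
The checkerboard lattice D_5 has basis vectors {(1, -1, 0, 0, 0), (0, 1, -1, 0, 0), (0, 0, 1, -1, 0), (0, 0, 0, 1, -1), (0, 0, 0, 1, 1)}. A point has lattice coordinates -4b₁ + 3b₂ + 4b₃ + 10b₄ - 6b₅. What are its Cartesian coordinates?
(-4, 7, 1, 0, -16)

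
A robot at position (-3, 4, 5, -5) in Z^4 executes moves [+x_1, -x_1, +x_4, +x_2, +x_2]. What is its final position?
(-3, 6, 5, -4)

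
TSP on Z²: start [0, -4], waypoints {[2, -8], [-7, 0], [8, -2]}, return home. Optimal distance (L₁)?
46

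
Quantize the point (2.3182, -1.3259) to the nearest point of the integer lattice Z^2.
(2, -1)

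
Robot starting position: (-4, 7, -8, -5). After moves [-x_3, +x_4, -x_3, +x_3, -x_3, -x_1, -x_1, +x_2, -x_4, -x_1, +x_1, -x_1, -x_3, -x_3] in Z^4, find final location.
(-7, 8, -12, -5)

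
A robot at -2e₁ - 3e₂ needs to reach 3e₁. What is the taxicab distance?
8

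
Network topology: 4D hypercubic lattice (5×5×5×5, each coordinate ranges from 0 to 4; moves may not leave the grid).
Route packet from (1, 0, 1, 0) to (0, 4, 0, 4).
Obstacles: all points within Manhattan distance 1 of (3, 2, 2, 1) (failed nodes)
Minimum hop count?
10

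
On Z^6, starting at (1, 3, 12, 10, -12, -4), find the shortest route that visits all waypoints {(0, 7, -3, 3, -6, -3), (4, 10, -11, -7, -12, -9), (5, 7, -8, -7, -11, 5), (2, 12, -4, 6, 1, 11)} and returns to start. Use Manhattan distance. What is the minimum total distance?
186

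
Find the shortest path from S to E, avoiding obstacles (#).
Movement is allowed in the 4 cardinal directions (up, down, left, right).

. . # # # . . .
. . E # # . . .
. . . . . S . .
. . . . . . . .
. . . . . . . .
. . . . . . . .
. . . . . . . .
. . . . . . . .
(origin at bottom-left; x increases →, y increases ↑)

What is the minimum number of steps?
4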